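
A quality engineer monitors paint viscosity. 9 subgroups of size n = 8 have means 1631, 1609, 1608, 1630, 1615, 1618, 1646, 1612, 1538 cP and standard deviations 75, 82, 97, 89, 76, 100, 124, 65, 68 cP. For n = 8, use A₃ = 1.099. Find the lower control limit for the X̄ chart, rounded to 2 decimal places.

1517.13

X̄̄ = (1631 + 1609 + 1608 + 1630 + 1615 + 1618 + 1646 + 1612 + 1538) / 9 = 1611.8889
s̄ = (75 + 82 + 97 + 89 + 76 + 100 + 124 + 65 + 68) / 9 = 86.2222
LCL = X̄̄ − A₃·s̄ = 1611.8889 − 1.099 × 86.2222 = 1517.1307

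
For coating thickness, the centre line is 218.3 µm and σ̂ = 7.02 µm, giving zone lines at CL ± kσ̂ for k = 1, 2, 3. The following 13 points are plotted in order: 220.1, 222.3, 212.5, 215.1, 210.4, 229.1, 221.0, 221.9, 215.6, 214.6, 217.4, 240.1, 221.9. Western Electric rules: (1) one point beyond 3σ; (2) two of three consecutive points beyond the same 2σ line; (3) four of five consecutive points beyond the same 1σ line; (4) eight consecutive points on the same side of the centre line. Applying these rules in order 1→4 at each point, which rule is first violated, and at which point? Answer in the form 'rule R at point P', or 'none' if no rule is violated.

Zone of each point (C = within 1σ̂, B = 1σ̂–2σ̂, A = 2σ̂–3σ̂, * = beyond 3σ̂; sign = side of CL): 1:+C, 2:+C, 3:-C, 4:-C, 5:-B, 6:+B, 7:+C, 8:+C, 9:-C, 10:-C, 11:-C, 12:+*, 13:+C
Rule 1 (one point beyond the 3σ limits) is satisfied at point 12.

rule 1 at point 12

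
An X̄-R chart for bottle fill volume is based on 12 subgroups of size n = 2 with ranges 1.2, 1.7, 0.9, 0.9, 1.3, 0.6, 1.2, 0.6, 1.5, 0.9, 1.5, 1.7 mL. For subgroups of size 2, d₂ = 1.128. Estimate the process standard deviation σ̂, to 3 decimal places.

R̄ = (1.2 + 1.7 + 0.9 + 0.9 + 1.3 + 0.6 + 1.2 + 0.6 + 1.5 + 0.9 + 1.5 + 1.7) / 12 = 1.1667
σ̂ = R̄ / d₂ = 1.1667 / 1.128 = 1.0343

1.034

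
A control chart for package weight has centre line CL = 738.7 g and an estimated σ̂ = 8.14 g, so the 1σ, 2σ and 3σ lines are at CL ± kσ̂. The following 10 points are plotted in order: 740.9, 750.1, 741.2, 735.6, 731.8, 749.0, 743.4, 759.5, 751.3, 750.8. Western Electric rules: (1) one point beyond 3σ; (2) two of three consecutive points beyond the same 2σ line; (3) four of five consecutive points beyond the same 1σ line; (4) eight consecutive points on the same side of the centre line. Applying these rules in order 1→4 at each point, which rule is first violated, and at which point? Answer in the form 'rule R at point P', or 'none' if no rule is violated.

rule 3 at point 10

Zone of each point (C = within 1σ̂, B = 1σ̂–2σ̂, A = 2σ̂–3σ̂, * = beyond 3σ̂; sign = side of CL): 1:+C, 2:+B, 3:+C, 4:-C, 5:-C, 6:+B, 7:+C, 8:+A, 9:+B, 10:+B
Rule 3 (four of five consecutive points beyond the same 1σ limit) is satisfied at point 10.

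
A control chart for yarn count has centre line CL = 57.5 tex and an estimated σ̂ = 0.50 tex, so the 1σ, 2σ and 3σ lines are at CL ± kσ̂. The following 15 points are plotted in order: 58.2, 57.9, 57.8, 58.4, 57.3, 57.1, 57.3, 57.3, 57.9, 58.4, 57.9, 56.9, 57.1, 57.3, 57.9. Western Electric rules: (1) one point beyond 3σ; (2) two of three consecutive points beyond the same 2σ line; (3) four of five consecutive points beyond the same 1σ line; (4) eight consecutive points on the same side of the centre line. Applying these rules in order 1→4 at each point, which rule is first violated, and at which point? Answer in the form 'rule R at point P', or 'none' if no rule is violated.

Zone of each point (C = within 1σ̂, B = 1σ̂–2σ̂, A = 2σ̂–3σ̂, * = beyond 3σ̂; sign = side of CL): 1:+B, 2:+C, 3:+C, 4:+B, 5:-C, 6:-C, 7:-C, 8:-C, 9:+C, 10:+B, 11:+C, 12:-B, 13:-C, 14:-C, 15:+C
No rule fires across all 15 points.

none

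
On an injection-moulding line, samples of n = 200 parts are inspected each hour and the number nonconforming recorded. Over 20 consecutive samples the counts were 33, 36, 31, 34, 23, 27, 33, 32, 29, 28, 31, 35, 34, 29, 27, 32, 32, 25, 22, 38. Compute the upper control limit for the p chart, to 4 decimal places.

0.2291

p̄ = Σdᵢ / (k·n) = 611 / (20 × 200) = 0.15275
UCL = p̄ + 3·√(p̄(1−p̄)/n) = 0.15275 + 3 × √(0.15275×0.84725/200) = 0.15275 + 3 × 0.02544 = 0.22906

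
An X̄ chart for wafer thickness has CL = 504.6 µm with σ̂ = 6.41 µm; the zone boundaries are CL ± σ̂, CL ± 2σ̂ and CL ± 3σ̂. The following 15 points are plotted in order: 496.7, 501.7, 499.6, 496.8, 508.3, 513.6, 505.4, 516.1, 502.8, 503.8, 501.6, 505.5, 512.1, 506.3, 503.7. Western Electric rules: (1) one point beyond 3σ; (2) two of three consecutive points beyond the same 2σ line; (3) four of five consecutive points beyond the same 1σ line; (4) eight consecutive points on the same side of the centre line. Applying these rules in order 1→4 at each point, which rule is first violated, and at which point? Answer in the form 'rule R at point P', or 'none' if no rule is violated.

none

Zone of each point (C = within 1σ̂, B = 1σ̂–2σ̂, A = 2σ̂–3σ̂, * = beyond 3σ̂; sign = side of CL): 1:-B, 2:-C, 3:-C, 4:-B, 5:+C, 6:+B, 7:+C, 8:+B, 9:-C, 10:-C, 11:-C, 12:+C, 13:+B, 14:+C, 15:-C
No rule fires across all 15 points.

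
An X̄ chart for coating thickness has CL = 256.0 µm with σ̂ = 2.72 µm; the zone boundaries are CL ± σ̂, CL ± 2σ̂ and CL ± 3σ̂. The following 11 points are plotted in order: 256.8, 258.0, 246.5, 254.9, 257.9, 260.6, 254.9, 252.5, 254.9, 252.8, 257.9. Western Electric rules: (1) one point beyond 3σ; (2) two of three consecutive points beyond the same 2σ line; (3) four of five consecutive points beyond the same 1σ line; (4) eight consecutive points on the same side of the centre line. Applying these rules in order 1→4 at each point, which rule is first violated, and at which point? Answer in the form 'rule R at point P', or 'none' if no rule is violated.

rule 1 at point 3

Zone of each point (C = within 1σ̂, B = 1σ̂–2σ̂, A = 2σ̂–3σ̂, * = beyond 3σ̂; sign = side of CL): 1:+C, 2:+C, 3:-*, 4:-C, 5:+C, 6:+B, 7:-C, 8:-B, 9:-C, 10:-B, 11:+C
Rule 1 (one point beyond the 3σ limits) is satisfied at point 3.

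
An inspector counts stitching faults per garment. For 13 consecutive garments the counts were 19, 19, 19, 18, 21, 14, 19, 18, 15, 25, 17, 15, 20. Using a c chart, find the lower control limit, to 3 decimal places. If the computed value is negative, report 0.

c̄ = (19 + 19 + 19 + 18 + 21 + 14 + 19 + 18 + 15 + 25 + 17 + 15 + 20) / 13 = 239 / 13 = 18.3846
LCL = c̄ − 3√c̄ = 18.3846 − 3 × 4.2877 = 5.5214

5.521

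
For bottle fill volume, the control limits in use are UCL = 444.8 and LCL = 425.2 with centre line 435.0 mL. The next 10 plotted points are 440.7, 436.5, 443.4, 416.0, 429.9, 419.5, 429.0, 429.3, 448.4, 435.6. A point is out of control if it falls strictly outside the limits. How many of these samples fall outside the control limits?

Compare each point to [425.2, 444.8]: sample 4 = 416.0 < LCL; sample 6 = 419.5 < LCL; sample 9 = 448.4 > UCL.

3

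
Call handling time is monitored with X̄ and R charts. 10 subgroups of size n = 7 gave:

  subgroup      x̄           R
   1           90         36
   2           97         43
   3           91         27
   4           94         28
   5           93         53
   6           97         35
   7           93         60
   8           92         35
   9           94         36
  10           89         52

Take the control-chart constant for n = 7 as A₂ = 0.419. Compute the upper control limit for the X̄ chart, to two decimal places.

X̄̄ = (90 + 97 + 91 + 94 + 93 + 97 + 93 + 92 + 94 + 89) / 10 = 930.0000 / 10 = 93.0000
R̄ = (36 + 43 + 27 + 28 + 53 + 35 + 60 + 35 + 36 + 52) / 10 = 405.0000 / 10 = 40.5000
UCL = X̄̄ + A₂·R̄ = 93.0000 + 0.419 × 40.5000 = 109.9695

109.97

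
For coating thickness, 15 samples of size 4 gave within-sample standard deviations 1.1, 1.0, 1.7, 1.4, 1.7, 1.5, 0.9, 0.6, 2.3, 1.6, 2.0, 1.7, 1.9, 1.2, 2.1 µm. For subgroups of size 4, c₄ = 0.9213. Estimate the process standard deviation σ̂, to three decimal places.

s̄ = (1.1 + 1.0 + 1.7 + 1.4 + 1.7 + 1.5 + 0.9 + 0.6 + 2.3 + 1.6 + 2.0 + 1.7 + 1.9 + 1.2 + 2.1) / 15 = 1.5133
σ̂ = s̄ / c₄ = 1.5133 / 0.9213 = 1.6426

1.643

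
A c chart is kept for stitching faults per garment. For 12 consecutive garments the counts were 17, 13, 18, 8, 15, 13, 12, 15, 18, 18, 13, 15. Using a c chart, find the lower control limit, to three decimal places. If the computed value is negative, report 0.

3.127

c̄ = (17 + 13 + 18 + 8 + 15 + 13 + 12 + 15 + 18 + 18 + 13 + 15) / 12 = 175 / 12 = 14.5833
LCL = c̄ − 3√c̄ = 14.5833 − 3 × 3.8188 = 3.1269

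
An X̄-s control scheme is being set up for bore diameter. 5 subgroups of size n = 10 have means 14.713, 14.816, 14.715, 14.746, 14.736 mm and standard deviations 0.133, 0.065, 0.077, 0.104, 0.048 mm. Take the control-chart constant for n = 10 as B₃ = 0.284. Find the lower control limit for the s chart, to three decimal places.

0.024

s̄ = (0.133 + 0.065 + 0.077 + 0.104 + 0.048) / 5 = 0.0854
LCL_s = B₃·s̄ = 0.284 × 0.0854 = 0.0243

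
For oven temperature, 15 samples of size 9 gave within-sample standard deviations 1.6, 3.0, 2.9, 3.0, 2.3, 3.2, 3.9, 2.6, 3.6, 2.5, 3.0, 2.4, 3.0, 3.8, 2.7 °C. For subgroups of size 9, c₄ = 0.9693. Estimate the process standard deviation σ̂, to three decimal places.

2.992

s̄ = (1.6 + 3.0 + 2.9 + 3.0 + 2.3 + 3.2 + 3.9 + 2.6 + 3.6 + 2.5 + 3.0 + 2.4 + 3.0 + 3.8 + 2.7) / 15 = 2.9000
σ̂ = s̄ / c₄ = 2.9000 / 0.9693 = 2.9918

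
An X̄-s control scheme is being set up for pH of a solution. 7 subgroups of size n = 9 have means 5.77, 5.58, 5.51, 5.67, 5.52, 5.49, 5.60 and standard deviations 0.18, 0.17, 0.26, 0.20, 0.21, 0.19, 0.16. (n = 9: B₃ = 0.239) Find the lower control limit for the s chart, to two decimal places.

0.05

s̄ = (0.18 + 0.17 + 0.26 + 0.20 + 0.21 + 0.19 + 0.16) / 7 = 0.1957
LCL_s = B₃·s̄ = 0.239 × 0.1957 = 0.0468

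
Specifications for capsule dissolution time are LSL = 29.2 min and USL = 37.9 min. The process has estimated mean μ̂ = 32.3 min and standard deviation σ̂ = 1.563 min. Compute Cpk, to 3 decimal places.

Cpu = (USL − μ̂) / (3σ̂) = (37.9 − 32.3) / (3 × 1.563) = 1.1943; Cpl = (μ̂ − LSL) / (3σ̂) = (32.3 − 29.2) / (3 × 1.563) = 0.6611; Cpk = min(Cpu, Cpl) = 0.6611

0.661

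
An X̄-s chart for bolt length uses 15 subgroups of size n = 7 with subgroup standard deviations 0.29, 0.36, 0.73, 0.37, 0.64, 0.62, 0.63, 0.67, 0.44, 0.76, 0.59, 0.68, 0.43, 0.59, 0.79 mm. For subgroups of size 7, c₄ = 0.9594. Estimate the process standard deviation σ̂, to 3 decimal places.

0.597

s̄ = (0.29 + 0.36 + 0.73 + 0.37 + 0.64 + 0.62 + 0.63 + 0.67 + 0.44 + 0.76 + 0.59 + 0.68 + 0.43 + 0.59 + 0.79) / 15 = 0.5727
σ̂ = s̄ / c₄ = 0.5727 / 0.9594 = 0.5969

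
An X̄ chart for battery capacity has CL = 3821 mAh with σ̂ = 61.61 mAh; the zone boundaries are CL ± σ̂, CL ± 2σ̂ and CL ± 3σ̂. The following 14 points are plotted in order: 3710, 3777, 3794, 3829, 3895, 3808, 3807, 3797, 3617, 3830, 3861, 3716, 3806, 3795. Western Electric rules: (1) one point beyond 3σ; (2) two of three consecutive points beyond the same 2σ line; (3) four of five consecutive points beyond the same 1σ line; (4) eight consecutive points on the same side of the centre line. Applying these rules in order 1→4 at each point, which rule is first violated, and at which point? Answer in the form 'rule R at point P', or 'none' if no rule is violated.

rule 1 at point 9

Zone of each point (C = within 1σ̂, B = 1σ̂–2σ̂, A = 2σ̂–3σ̂, * = beyond 3σ̂; sign = side of CL): 1:-B, 2:-C, 3:-C, 4:+C, 5:+B, 6:-C, 7:-C, 8:-C, 9:-*, 10:+C, 11:+C, 12:-B, 13:-C, 14:-C
Rule 1 (one point beyond the 3σ limits) is satisfied at point 9.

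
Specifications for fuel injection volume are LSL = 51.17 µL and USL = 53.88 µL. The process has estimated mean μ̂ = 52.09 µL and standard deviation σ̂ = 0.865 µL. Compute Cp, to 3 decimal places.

Cp = (USL − LSL) / (6σ̂) = (53.88 − 51.17) / (6 × 0.865) = 2.7100 / 5.1900 = 0.5222

0.522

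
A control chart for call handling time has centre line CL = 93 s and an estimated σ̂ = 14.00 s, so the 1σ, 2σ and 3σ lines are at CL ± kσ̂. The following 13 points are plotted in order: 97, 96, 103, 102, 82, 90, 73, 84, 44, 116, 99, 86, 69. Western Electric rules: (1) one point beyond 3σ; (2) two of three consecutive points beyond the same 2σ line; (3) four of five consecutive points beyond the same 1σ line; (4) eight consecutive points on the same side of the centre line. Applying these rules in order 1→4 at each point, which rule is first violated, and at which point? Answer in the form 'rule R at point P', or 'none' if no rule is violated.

Zone of each point (C = within 1σ̂, B = 1σ̂–2σ̂, A = 2σ̂–3σ̂, * = beyond 3σ̂; sign = side of CL): 1:+C, 2:+C, 3:+C, 4:+C, 5:-C, 6:-C, 7:-B, 8:-C, 9:-*, 10:+B, 11:+C, 12:-C, 13:-B
Rule 1 (one point beyond the 3σ limits) is satisfied at point 9.

rule 1 at point 9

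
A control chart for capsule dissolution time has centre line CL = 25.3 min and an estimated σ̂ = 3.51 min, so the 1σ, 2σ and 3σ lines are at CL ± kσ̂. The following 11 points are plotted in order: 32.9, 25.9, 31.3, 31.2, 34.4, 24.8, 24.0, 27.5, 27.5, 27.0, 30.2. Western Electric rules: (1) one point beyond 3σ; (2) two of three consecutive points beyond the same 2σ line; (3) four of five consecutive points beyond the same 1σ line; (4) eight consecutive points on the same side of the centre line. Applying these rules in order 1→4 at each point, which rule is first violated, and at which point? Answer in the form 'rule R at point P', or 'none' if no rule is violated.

rule 3 at point 5

Zone of each point (C = within 1σ̂, B = 1σ̂–2σ̂, A = 2σ̂–3σ̂, * = beyond 3σ̂; sign = side of CL): 1:+A, 2:+C, 3:+B, 4:+B, 5:+A, 6:-C, 7:-C, 8:+C, 9:+C, 10:+C, 11:+B
Rule 3 (four of five consecutive points beyond the same 1σ limit) is satisfied at point 5.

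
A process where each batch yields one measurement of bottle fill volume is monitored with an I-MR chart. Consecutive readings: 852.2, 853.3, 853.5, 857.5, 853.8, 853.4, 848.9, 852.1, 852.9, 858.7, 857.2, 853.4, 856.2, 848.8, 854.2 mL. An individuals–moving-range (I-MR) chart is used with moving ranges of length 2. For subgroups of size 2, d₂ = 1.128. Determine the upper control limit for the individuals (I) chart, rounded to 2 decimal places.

862.21

X̄ = (852.2 + 853.3 + 853.5 + 857.5 + 853.8 + 853.4 + 848.9 + 852.1 + 852.9 + 858.7 + 857.2 + 853.4 + 856.2 + 848.8 + 854.2) / 15 = 853.7400
Moving ranges: 1.1, 0.2, 4.0, 3.7, 0.4, 4.5, 3.2, 0.8, 5.8, 1.5, 3.8, 2.8, 7.4, 5.4; M̄R̄ = 44.6000 / 14 = 3.1857
UCL = X̄ + 3·M̄R̄/d₂ = 853.7400 + 3 × 3.1857 / 1.128 = 862.2126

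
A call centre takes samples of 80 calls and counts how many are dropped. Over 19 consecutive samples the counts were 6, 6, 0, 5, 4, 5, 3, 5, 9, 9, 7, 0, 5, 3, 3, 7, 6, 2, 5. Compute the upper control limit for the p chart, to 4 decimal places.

p̄ = Σdᵢ / (k·n) = 90 / (19 × 80) = 0.05921
UCL = p̄ + 3·√(p̄(1−p̄)/n) = 0.05921 + 3 × √(0.05921×0.94079/80) = 0.05921 + 3 × 0.02639 = 0.13837

0.1384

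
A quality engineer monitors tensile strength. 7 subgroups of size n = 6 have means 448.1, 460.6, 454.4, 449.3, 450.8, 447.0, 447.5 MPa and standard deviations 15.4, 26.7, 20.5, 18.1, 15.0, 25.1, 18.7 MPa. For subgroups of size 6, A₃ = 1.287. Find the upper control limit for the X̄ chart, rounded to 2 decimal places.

476.75

X̄̄ = (448.1 + 460.6 + 454.4 + 449.3 + 450.8 + 447.0 + 447.5) / 7 = 451.1000
s̄ = (15.4 + 26.7 + 20.5 + 18.1 + 15.0 + 25.1 + 18.7) / 7 = 19.9286
UCL = X̄̄ + A₃·s̄ = 451.1000 + 1.287 × 19.9286 = 476.7481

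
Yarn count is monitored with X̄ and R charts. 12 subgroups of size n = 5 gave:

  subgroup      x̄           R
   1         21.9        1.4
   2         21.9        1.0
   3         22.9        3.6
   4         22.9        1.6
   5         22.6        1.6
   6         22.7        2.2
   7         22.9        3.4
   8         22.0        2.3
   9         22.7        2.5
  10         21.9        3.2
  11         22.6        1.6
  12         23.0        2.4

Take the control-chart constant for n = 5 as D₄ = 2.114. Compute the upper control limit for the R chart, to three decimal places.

4.721

R̄ = (1.4 + 1.0 + 3.6 + 1.6 + 1.6 + 2.2 + 3.4 + 2.3 + 2.5 + 3.2 + 1.6 + 2.4) / 12 = 26.8000 / 12 = 2.2333
UCL_R = D₄·R̄ = 2.114 × 2.2333 = 4.7213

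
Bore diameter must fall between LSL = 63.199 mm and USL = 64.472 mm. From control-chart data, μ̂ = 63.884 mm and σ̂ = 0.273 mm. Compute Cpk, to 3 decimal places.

0.718

Cpu = (USL − μ̂) / (3σ̂) = (64.472 − 63.884) / (3 × 0.273) = 0.7179; Cpl = (μ̂ − LSL) / (3σ̂) = (63.884 − 63.199) / (3 × 0.273) = 0.8364; Cpk = min(Cpu, Cpl) = 0.7179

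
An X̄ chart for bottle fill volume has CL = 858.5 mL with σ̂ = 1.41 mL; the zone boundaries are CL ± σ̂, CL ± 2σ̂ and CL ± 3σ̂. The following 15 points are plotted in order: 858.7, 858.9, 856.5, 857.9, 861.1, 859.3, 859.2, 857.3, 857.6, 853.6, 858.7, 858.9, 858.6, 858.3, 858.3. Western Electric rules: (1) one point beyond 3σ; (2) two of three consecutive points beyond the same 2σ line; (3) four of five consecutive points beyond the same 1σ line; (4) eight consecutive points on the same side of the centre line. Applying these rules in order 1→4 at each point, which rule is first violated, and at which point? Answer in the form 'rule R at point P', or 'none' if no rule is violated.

rule 1 at point 10

Zone of each point (C = within 1σ̂, B = 1σ̂–2σ̂, A = 2σ̂–3σ̂, * = beyond 3σ̂; sign = side of CL): 1:+C, 2:+C, 3:-B, 4:-C, 5:+B, 6:+C, 7:+C, 8:-C, 9:-C, 10:-*, 11:+C, 12:+C, 13:+C, 14:-C, 15:-C
Rule 1 (one point beyond the 3σ limits) is satisfied at point 10.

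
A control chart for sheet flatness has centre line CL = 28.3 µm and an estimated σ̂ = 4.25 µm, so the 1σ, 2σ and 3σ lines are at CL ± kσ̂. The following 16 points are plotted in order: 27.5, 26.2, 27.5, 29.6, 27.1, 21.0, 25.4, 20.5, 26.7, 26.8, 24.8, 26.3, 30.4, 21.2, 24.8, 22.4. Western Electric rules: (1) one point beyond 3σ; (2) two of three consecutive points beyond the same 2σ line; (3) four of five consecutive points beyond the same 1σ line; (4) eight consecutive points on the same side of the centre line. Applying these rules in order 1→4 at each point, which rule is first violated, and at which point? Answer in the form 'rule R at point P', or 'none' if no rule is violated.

rule 4 at point 12

Zone of each point (C = within 1σ̂, B = 1σ̂–2σ̂, A = 2σ̂–3σ̂, * = beyond 3σ̂; sign = side of CL): 1:-C, 2:-C, 3:-C, 4:+C, 5:-C, 6:-B, 7:-C, 8:-B, 9:-C, 10:-C, 11:-C, 12:-C, 13:+C, 14:-B, 15:-C, 16:-B
Rule 4 (eight consecutive points on the same side of the centre line) is satisfied at point 12.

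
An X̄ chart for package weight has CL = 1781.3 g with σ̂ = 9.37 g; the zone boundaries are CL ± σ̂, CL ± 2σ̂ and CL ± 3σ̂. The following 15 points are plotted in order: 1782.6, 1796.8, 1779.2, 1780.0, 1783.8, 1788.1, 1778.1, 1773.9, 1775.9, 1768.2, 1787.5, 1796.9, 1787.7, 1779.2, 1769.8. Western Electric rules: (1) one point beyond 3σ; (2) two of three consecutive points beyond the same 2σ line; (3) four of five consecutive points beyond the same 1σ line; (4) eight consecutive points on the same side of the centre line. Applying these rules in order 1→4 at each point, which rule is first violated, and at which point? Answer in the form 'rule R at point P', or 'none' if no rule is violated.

Zone of each point (C = within 1σ̂, B = 1σ̂–2σ̂, A = 2σ̂–3σ̂, * = beyond 3σ̂; sign = side of CL): 1:+C, 2:+B, 3:-C, 4:-C, 5:+C, 6:+C, 7:-C, 8:-C, 9:-C, 10:-B, 11:+C, 12:+B, 13:+C, 14:-C, 15:-B
No rule fires across all 15 points.

none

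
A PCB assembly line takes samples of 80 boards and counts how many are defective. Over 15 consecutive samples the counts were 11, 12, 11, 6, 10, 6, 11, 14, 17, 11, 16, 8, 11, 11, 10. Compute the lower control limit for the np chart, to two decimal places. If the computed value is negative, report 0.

p̄ = Σdᵢ / (k·n) = 165 / (15 × 80) = 0.13750
LCL = np̄ − 3·√(np̄(1−p̄)) = 11.0000 − 3 × 3.0802 = 1.7595

1.76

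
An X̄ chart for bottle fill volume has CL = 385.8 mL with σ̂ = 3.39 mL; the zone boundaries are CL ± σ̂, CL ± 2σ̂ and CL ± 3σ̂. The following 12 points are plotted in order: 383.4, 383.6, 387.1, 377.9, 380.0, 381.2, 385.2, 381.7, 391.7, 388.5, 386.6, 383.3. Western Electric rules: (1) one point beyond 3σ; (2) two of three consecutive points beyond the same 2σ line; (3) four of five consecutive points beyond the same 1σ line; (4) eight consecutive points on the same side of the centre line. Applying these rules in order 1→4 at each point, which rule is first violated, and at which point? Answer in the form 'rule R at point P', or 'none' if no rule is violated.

rule 3 at point 8

Zone of each point (C = within 1σ̂, B = 1σ̂–2σ̂, A = 2σ̂–3σ̂, * = beyond 3σ̂; sign = side of CL): 1:-C, 2:-C, 3:+C, 4:-A, 5:-B, 6:-B, 7:-C, 8:-B, 9:+B, 10:+C, 11:+C, 12:-C
Rule 3 (four of five consecutive points beyond the same 1σ limit) is satisfied at point 8.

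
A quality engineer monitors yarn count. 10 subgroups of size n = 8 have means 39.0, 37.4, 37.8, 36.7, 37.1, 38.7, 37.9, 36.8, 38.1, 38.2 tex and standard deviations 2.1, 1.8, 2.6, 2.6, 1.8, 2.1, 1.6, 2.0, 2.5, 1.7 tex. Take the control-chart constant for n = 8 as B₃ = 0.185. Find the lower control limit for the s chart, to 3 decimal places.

0.385

s̄ = (2.1 + 1.8 + 2.6 + 2.6 + 1.8 + 2.1 + 1.6 + 2.0 + 2.5 + 1.7) / 10 = 2.0800
LCL_s = B₃·s̄ = 0.185 × 2.0800 = 0.3848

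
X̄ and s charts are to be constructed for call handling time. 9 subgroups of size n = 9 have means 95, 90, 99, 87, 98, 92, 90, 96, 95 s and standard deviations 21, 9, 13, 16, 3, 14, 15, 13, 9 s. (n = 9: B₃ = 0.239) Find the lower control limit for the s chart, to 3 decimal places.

s̄ = (21 + 9 + 13 + 16 + 3 + 14 + 15 + 13 + 9) / 9 = 12.5556
LCL_s = B₃·s̄ = 0.239 × 12.5556 = 3.0008

3.001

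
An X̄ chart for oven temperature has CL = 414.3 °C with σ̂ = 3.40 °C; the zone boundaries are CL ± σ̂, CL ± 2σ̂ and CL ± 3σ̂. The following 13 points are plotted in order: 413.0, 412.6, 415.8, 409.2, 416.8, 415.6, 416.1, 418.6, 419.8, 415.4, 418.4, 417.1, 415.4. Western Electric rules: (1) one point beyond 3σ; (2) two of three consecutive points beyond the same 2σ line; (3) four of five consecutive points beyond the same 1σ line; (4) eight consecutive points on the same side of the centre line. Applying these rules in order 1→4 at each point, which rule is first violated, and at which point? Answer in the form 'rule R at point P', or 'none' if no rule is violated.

rule 4 at point 12

Zone of each point (C = within 1σ̂, B = 1σ̂–2σ̂, A = 2σ̂–3σ̂, * = beyond 3σ̂; sign = side of CL): 1:-C, 2:-C, 3:+C, 4:-B, 5:+C, 6:+C, 7:+C, 8:+B, 9:+B, 10:+C, 11:+B, 12:+C, 13:+C
Rule 4 (eight consecutive points on the same side of the centre line) is satisfied at point 12.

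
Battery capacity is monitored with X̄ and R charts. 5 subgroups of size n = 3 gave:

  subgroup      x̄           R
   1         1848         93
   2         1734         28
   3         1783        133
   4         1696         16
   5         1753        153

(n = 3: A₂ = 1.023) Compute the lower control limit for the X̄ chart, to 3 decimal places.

1676.254

X̄̄ = (1848 + 1734 + 1783 + 1696 + 1753) / 5 = 8814.0000 / 5 = 1762.8000
R̄ = (93 + 28 + 133 + 16 + 153) / 5 = 423.0000 / 5 = 84.6000
LCL = X̄̄ − A₂·R̄ = 1762.8000 − 1.023 × 84.6000 = 1676.2542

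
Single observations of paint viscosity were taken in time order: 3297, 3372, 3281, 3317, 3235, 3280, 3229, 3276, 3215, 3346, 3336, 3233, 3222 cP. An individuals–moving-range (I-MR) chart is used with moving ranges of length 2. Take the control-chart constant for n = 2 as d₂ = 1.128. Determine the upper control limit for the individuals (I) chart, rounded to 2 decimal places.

3444.60

X̄ = (3297 + 3372 + 3281 + 3317 + 3235 + 3280 + 3229 + 3276 + 3215 + 3346 + 3336 + 3233 + 3222) / 13 = 3279.9231
Moving ranges: 75, 91, 36, 82, 45, 51, 47, 61, 131, 10, 103, 11; M̄R̄ = 743.0000 / 12 = 61.9167
UCL = X̄ + 3·M̄R̄/d₂ = 3279.9231 + 3 × 61.9167 / 1.128 = 3444.5951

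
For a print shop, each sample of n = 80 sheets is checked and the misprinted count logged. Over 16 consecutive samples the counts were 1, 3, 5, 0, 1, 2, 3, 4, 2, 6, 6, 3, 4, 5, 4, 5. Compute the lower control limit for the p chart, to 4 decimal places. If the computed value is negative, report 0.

0.0000

p̄ = Σdᵢ / (k·n) = 54 / (16 × 80) = 0.04219
LCL = p̄ − 3·√(p̄(1−p̄)/n) = 0.04219 − 3 × 0.02247 = -0.02524 → 0 (negative, so LCL = 0)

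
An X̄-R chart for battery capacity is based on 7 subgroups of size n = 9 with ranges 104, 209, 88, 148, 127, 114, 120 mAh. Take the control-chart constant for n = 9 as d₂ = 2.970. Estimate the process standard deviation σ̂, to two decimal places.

R̄ = (104 + 209 + 88 + 148 + 127 + 114 + 120) / 7 = 130.0000
σ̂ = R̄ / d₂ = 130.0000 / 2.970 = 43.7710

43.77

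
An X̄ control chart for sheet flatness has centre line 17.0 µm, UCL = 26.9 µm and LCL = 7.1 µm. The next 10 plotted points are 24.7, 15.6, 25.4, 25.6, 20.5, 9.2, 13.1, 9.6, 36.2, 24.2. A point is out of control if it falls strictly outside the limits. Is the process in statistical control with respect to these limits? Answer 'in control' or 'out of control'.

Compare each point to [7.1, 26.9]: sample 9 = 36.2 > UCL.

out of control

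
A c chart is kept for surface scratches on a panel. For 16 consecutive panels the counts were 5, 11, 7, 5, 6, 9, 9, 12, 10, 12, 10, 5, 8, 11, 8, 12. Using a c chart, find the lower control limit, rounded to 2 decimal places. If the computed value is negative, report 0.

c̄ = (5 + 11 + 7 + 5 + 6 + 9 + 9 + 12 + 10 + 12 + 10 + 5 + 8 + 11 + 8 + 12) / 16 = 140 / 16 = 8.7500
LCL = c̄ − 3√c̄ = 8.7500 − 3 × 2.9580 = -0.1241 → 0 (cannot be negative)

0.00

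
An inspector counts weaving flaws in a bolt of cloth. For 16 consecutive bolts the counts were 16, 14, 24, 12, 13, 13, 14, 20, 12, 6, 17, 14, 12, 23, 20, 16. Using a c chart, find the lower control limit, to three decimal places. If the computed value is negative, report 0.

3.612

c̄ = (16 + 14 + 24 + 12 + 13 + 13 + 14 + 20 + 12 + 6 + 17 + 14 + 12 + 23 + 20 + 16) / 16 = 246 / 16 = 15.3750
LCL = c̄ − 3√c̄ = 15.3750 − 3 × 3.9211 = 3.6117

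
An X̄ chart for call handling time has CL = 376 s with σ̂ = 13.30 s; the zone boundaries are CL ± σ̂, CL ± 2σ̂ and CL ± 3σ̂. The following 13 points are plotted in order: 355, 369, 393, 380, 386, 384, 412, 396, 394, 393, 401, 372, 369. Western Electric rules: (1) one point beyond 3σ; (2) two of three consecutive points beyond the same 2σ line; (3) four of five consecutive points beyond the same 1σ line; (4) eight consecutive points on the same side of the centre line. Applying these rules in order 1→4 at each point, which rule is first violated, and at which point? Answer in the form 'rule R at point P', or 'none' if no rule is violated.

Zone of each point (C = within 1σ̂, B = 1σ̂–2σ̂, A = 2σ̂–3σ̂, * = beyond 3σ̂; sign = side of CL): 1:-B, 2:-C, 3:+B, 4:+C, 5:+C, 6:+C, 7:+A, 8:+B, 9:+B, 10:+B, 11:+B, 12:-C, 13:-C
Rule 3 (four of five consecutive points beyond the same 1σ limit) is satisfied at point 10.

rule 3 at point 10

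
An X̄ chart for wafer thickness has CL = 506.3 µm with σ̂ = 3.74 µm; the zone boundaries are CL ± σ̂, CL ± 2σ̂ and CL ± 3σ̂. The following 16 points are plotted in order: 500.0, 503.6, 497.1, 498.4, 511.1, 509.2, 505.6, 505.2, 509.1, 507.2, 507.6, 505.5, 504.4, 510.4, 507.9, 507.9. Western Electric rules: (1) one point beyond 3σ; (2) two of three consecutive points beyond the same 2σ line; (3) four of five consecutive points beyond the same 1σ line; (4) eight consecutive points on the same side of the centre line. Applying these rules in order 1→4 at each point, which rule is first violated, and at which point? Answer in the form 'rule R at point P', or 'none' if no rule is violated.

Zone of each point (C = within 1σ̂, B = 1σ̂–2σ̂, A = 2σ̂–3σ̂, * = beyond 3σ̂; sign = side of CL): 1:-B, 2:-C, 3:-A, 4:-A, 5:+B, 6:+C, 7:-C, 8:-C, 9:+C, 10:+C, 11:+C, 12:-C, 13:-C, 14:+B, 15:+C, 16:+C
Rule 2 (two of three consecutive points beyond the same 2σ limit) is satisfied at point 4.

rule 2 at point 4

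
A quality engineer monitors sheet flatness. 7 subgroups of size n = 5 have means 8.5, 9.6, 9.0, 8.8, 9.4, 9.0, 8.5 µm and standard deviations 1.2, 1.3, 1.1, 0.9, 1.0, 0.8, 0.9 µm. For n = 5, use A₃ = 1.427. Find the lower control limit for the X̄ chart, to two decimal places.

X̄̄ = (8.5 + 9.6 + 9.0 + 8.8 + 9.4 + 9.0 + 8.5) / 7 = 8.9714
s̄ = (1.2 + 1.3 + 1.1 + 0.9 + 1.0 + 0.8 + 0.9) / 7 = 1.0286
LCL = X̄̄ − A₃·s̄ = 8.9714 − 1.427 × 1.0286 = 7.5037

7.50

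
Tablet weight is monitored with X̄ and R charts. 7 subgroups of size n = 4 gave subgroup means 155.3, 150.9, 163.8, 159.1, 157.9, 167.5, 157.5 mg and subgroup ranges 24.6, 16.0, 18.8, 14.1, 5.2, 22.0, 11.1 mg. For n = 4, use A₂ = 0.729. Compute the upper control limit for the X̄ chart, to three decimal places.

170.500

X̄̄ = (155.3 + 150.9 + 163.8 + 159.1 + 157.9 + 167.5 + 157.5) / 7 = 1112.0000 / 7 = 158.8571
R̄ = (24.6 + 16.0 + 18.8 + 14.1 + 5.2 + 22.0 + 11.1) / 7 = 111.8000 / 7 = 15.9714
UCL = X̄̄ + A₂·R̄ = 158.8571 + 0.729 × 15.9714 = 170.5003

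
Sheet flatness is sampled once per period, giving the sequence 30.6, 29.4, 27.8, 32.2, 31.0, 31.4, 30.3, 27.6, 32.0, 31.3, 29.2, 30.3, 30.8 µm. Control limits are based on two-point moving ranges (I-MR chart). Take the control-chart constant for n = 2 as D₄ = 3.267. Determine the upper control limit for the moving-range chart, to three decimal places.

Moving ranges: 1.2, 1.6, 4.4, 1.2, 0.4, 1.1, 2.7, 4.4, 0.7, 2.1, 1.1, 0.5; M̄R̄ = 21.4000 / 12 = 1.7833
UCL_MR = D₄·M̄R̄ = 3.267 × 1.7833 = 5.8262

5.826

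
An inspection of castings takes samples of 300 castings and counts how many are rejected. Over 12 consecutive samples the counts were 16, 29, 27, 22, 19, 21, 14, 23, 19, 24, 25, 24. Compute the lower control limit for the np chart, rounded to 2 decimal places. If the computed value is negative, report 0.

8.39

p̄ = Σdᵢ / (k·n) = 263 / (12 × 300) = 0.07306
LCL = np̄ − 3·√(np̄(1−p̄)) = 21.9167 − 3 × 4.5073 = 8.3948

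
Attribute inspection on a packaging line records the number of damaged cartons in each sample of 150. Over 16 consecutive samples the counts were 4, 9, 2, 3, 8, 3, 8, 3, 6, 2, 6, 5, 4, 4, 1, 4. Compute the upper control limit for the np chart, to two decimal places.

p̄ = Σdᵢ / (k·n) = 72 / (16 × 150) = 0.03000
UCL = np̄ + 3·√(np̄(1−p̄)) = 4.5000 + 3 × √(4.5000×0.97000) = 4.5000 + 3 × 2.0893 = 10.7678

10.77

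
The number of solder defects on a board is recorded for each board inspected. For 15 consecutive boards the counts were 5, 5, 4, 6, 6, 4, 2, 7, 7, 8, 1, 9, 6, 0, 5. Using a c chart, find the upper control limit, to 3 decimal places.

c̄ = (5 + 5 + 4 + 6 + 6 + 4 + 2 + 7 + 7 + 8 + 1 + 9 + 6 + 0 + 5) / 15 = 75 / 15 = 5.0000
UCL = c̄ + 3√c̄ = 5.0000 + 3 × √5.0000 = 5.0000 + 3 × 2.2361 = 11.7082

11.708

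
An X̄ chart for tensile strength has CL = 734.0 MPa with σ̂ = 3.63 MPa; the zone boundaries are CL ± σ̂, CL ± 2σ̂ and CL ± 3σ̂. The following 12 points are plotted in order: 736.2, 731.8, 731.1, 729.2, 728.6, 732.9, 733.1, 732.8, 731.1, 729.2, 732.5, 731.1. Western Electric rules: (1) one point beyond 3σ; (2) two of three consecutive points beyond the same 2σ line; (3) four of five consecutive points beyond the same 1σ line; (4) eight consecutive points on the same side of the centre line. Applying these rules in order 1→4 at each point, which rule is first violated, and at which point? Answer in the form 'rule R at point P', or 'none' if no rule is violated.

Zone of each point (C = within 1σ̂, B = 1σ̂–2σ̂, A = 2σ̂–3σ̂, * = beyond 3σ̂; sign = side of CL): 1:+C, 2:-C, 3:-C, 4:-B, 5:-B, 6:-C, 7:-C, 8:-C, 9:-C, 10:-B, 11:-C, 12:-C
Rule 4 (eight consecutive points on the same side of the centre line) is satisfied at point 9.

rule 4 at point 9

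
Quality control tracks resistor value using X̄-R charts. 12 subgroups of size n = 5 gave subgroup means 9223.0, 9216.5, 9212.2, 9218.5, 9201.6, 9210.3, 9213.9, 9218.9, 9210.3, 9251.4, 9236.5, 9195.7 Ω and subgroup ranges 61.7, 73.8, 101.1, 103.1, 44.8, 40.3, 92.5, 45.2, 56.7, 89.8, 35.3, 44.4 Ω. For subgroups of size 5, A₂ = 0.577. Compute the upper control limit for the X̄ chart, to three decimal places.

X̄̄ = (9223.0 + 9216.5 + 9212.2 + 9218.5 + 9201.6 + 9210.3 + 9213.9 + 9218.9 + 9210.3 + 9251.4 + 9236.5 + 9195.7) / 12 = 110608.8000 / 12 = 9217.4000
R̄ = (61.7 + 73.8 + 101.1 + 103.1 + 44.8 + 40.3 + 92.5 + 45.2 + 56.7 + 89.8 + 35.3 + 44.4) / 12 = 788.7000 / 12 = 65.7250
UCL = X̄̄ + A₂·R̄ = 9217.4000 + 0.577 × 65.7250 = 9255.3233

9255.323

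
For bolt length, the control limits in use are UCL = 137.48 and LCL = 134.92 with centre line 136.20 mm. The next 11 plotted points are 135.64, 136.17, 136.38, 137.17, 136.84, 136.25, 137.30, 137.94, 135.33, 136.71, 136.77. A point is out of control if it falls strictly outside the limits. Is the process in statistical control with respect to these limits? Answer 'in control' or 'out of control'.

out of control

Compare each point to [134.92, 137.48]: sample 8 = 137.94 > UCL.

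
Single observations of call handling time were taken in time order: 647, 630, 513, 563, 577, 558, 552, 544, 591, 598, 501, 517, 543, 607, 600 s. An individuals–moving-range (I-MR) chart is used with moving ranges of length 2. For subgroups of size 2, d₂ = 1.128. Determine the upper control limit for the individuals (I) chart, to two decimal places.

X̄ = (647 + 630 + 513 + 563 + 577 + 558 + 552 + 544 + 591 + 598 + 501 + 517 + 543 + 607 + 600) / 15 = 569.4000
Moving ranges: 17, 117, 50, 14, 19, 6, 8, 47, 7, 97, 16, 26, 64, 7; M̄R̄ = 495.0000 / 14 = 35.3571
UCL = X̄ + 3·M̄R̄/d₂ = 569.4000 + 3 × 35.3571 / 1.128 = 663.4350

663.43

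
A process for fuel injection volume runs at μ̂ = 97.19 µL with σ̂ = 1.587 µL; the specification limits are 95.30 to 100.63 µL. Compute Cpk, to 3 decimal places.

0.397

Cpu = (USL − μ̂) / (3σ̂) = (100.63 − 97.19) / (3 × 1.587) = 0.7225; Cpl = (μ̂ − LSL) / (3σ̂) = (97.19 − 95.30) / (3 × 1.587) = 0.3970; Cpk = min(Cpu, Cpl) = 0.3970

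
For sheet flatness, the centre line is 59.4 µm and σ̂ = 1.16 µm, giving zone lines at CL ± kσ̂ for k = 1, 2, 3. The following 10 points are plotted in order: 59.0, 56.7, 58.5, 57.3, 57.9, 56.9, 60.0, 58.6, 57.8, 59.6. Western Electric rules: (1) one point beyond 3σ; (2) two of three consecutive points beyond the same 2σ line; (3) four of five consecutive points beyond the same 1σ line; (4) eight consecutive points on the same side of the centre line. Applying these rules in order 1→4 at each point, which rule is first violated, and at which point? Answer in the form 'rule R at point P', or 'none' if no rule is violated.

Zone of each point (C = within 1σ̂, B = 1σ̂–2σ̂, A = 2σ̂–3σ̂, * = beyond 3σ̂; sign = side of CL): 1:-C, 2:-A, 3:-C, 4:-B, 5:-B, 6:-A, 7:+C, 8:-C, 9:-B, 10:+C
Rule 3 (four of five consecutive points beyond the same 1σ limit) is satisfied at point 6.

rule 3 at point 6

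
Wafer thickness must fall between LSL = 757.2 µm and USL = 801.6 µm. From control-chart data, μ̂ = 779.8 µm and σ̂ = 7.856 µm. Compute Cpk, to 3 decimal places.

Cpu = (USL − μ̂) / (3σ̂) = (801.6 − 779.8) / (3 × 7.856) = 0.9250; Cpl = (μ̂ − LSL) / (3σ̂) = (779.8 − 757.2) / (3 × 7.856) = 0.9589; Cpk = min(Cpu, Cpl) = 0.9250

0.925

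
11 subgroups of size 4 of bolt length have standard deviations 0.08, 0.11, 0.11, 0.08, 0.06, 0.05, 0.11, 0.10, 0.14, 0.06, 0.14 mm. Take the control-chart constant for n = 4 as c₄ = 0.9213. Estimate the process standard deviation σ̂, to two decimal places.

s̄ = (0.08 + 0.11 + 0.11 + 0.08 + 0.06 + 0.05 + 0.11 + 0.10 + 0.14 + 0.06 + 0.14) / 11 = 0.0945
σ̂ = s̄ / c₄ = 0.0945 / 0.9213 = 0.1026

0.10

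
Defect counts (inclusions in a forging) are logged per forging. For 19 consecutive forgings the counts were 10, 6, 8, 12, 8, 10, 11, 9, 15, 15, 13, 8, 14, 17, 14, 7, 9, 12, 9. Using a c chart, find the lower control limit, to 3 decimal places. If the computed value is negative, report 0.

c̄ = (10 + 6 + 8 + 12 + 8 + 10 + 11 + 9 + 15 + 15 + 13 + 8 + 14 + 17 + 14 + 7 + 9 + 12 + 9) / 19 = 207 / 19 = 10.8947
LCL = c̄ − 3√c̄ = 10.8947 − 3 × 3.3007 = 0.9926

0.993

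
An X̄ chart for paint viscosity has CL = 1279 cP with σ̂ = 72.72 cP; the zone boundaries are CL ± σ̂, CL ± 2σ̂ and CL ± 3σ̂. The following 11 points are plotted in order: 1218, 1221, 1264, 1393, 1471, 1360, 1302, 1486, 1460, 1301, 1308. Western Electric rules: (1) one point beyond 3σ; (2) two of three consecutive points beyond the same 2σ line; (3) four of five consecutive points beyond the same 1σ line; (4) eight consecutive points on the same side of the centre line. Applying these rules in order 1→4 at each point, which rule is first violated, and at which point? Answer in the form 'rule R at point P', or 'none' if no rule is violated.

rule 3 at point 8

Zone of each point (C = within 1σ̂, B = 1σ̂–2σ̂, A = 2σ̂–3σ̂, * = beyond 3σ̂; sign = side of CL): 1:-C, 2:-C, 3:-C, 4:+B, 5:+A, 6:+B, 7:+C, 8:+A, 9:+A, 10:+C, 11:+C
Rule 3 (four of five consecutive points beyond the same 1σ limit) is satisfied at point 8.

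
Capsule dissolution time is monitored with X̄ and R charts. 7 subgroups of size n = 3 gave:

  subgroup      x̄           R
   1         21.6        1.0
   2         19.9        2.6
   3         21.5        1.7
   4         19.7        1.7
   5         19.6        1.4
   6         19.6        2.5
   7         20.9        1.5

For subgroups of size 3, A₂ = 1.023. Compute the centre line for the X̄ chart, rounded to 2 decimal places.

20.40

X̄̄ = (21.6 + 19.9 + 21.5 + 19.7 + 19.6 + 19.6 + 20.9) / 7 = 142.8000 / 7 = 20.4000
CL = X̄̄ = 20.4000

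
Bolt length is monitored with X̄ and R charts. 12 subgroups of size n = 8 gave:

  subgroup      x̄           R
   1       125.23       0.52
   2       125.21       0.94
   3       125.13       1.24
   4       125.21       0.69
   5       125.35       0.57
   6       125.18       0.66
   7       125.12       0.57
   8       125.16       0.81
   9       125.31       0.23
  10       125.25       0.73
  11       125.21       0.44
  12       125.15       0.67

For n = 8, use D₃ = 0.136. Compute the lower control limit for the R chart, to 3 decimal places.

0.091

R̄ = (0.52 + 0.94 + 1.24 + 0.69 + 0.57 + 0.66 + 0.57 + 0.81 + 0.23 + 0.73 + 0.44 + 0.67) / 12 = 8.0700 / 12 = 0.6725
LCL_R = D₃·R̄ = 0.136 × 0.6725 = 0.0915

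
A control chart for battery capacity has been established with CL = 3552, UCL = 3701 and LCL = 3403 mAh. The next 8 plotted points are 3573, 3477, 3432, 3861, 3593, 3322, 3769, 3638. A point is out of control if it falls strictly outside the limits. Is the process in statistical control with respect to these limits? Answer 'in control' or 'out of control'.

out of control

Compare each point to [3403, 3701]: sample 4 = 3861 > UCL; sample 6 = 3322 < LCL; sample 7 = 3769 > UCL.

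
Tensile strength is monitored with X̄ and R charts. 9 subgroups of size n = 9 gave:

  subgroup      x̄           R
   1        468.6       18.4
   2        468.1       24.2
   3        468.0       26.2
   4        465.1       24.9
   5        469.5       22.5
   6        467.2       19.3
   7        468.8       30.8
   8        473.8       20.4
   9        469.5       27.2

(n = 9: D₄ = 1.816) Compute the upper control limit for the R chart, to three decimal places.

R̄ = (18.4 + 24.2 + 26.2 + 24.9 + 22.5 + 19.3 + 30.8 + 20.4 + 27.2) / 9 = 213.9000 / 9 = 23.7667
UCL_R = D₄·R̄ = 1.816 × 23.7667 = 43.1603

43.160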